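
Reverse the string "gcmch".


Input: gcmch
Reading characters right to left:
  Position 4: 'h'
  Position 3: 'c'
  Position 2: 'm'
  Position 1: 'c'
  Position 0: 'g'
Reversed: hcmcg

hcmcg


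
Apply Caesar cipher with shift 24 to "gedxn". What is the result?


Caesar cipher: shift "gedxn" by 24
  'g' (pos 6) + 24 = pos 4 = 'e'
  'e' (pos 4) + 24 = pos 2 = 'c'
  'd' (pos 3) + 24 = pos 1 = 'b'
  'x' (pos 23) + 24 = pos 21 = 'v'
  'n' (pos 13) + 24 = pos 11 = 'l'
Result: ecbvl

ecbvl


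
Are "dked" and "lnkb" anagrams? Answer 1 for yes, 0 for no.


Strings: "dked", "lnkb"
Sorted first:  ddek
Sorted second: bkln
Differ at position 0: 'd' vs 'b' => not anagrams

0


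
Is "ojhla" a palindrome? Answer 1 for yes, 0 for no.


Input: ojhla
Reversed: alhjo
  Compare pos 0 ('o') with pos 4 ('a'): MISMATCH
  Compare pos 1 ('j') with pos 3 ('l'): MISMATCH
Result: not a palindrome

0


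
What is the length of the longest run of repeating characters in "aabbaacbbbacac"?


Input: "aabbaacbbbacac"
Scanning for longest run:
  Position 1 ('a'): continues run of 'a', length=2
  Position 2 ('b'): new char, reset run to 1
  Position 3 ('b'): continues run of 'b', length=2
  Position 4 ('a'): new char, reset run to 1
  Position 5 ('a'): continues run of 'a', length=2
  Position 6 ('c'): new char, reset run to 1
  Position 7 ('b'): new char, reset run to 1
  Position 8 ('b'): continues run of 'b', length=2
  Position 9 ('b'): continues run of 'b', length=3
  Position 10 ('a'): new char, reset run to 1
  Position 11 ('c'): new char, reset run to 1
  Position 12 ('a'): new char, reset run to 1
  Position 13 ('c'): new char, reset run to 1
Longest run: 'b' with length 3

3


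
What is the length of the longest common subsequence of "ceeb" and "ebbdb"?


LCS of "ceeb" and "ebbdb"
DP table:
           e    b    b    d    b
      0    0    0    0    0    0
  c   0    0    0    0    0    0
  e   0    1    1    1    1    1
  e   0    1    1    1    1    1
  b   0    1    2    2    2    2
LCS length = dp[4][5] = 2

2


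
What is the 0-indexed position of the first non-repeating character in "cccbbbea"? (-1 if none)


Input: cccbbbea
Character frequencies:
  'a': 1
  'b': 3
  'c': 3
  'e': 1
Scanning left to right for freq == 1:
  Position 0 ('c'): freq=3, skip
  Position 1 ('c'): freq=3, skip
  Position 2 ('c'): freq=3, skip
  Position 3 ('b'): freq=3, skip
  Position 4 ('b'): freq=3, skip
  Position 5 ('b'): freq=3, skip
  Position 6 ('e'): unique! => answer = 6

6


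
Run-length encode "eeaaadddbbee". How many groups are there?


Input: eeaaadddbbee
Scanning for consecutive runs:
  Group 1: 'e' x 2 (positions 0-1)
  Group 2: 'a' x 3 (positions 2-4)
  Group 3: 'd' x 3 (positions 5-7)
  Group 4: 'b' x 2 (positions 8-9)
  Group 5: 'e' x 2 (positions 10-11)
Total groups: 5

5


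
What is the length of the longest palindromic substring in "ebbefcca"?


Input: "ebbefcca"
Checking substrings for palindromes:
  [0:4] "ebbe" (len 4) => palindrome
  [1:3] "bb" (len 2) => palindrome
  [5:7] "cc" (len 2) => palindrome
Longest palindromic substring: "ebbe" with length 4

4


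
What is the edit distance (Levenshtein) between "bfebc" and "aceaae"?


Computing edit distance: "bfebc" -> "aceaae"
DP table:
           a    c    e    a    a    e
      0    1    2    3    4    5    6
  b   1    1    2    3    4    5    6
  f   2    2    2    3    4    5    6
  e   3    3    3    2    3    4    5
  b   4    4    4    3    3    4    5
  c   5    5    4    4    4    4    5
Edit distance = dp[5][6] = 5

5


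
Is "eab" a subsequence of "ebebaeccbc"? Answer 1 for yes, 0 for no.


Check if "eab" is a subsequence of "ebebaeccbc"
Greedy scan:
  Position 0 ('e'): matches sub[0] = 'e'
  Position 1 ('b'): no match needed
  Position 2 ('e'): no match needed
  Position 3 ('b'): no match needed
  Position 4 ('a'): matches sub[1] = 'a'
  Position 5 ('e'): no match needed
  Position 6 ('c'): no match needed
  Position 7 ('c'): no match needed
  Position 8 ('b'): matches sub[2] = 'b'
  Position 9 ('c'): no match needed
All 3 characters matched => is a subsequence

1


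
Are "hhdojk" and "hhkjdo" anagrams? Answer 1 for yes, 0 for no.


Strings: "hhdojk", "hhkjdo"
Sorted first:  dhhjko
Sorted second: dhhjko
Sorted forms match => anagrams

1


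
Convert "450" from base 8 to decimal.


Input: "450" in base 8
Positional expansion:
  Digit '4' (value 4) x 8^2 = 256
  Digit '5' (value 5) x 8^1 = 40
  Digit '0' (value 0) x 8^0 = 0
Sum = 296

296


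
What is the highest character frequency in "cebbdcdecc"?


Input: cebbdcdecc
Character counts:
  'b': 2
  'c': 4
  'd': 2
  'e': 2
Maximum frequency: 4

4


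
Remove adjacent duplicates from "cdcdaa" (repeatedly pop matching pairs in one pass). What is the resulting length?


Input: cdcdaa
Stack-based adjacent duplicate removal:
  Read 'c': push. Stack: c
  Read 'd': push. Stack: cd
  Read 'c': push. Stack: cdc
  Read 'd': push. Stack: cdcd
  Read 'a': push. Stack: cdcda
  Read 'a': matches stack top 'a' => pop. Stack: cdcd
Final stack: "cdcd" (length 4)

4


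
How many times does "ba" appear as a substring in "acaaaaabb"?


Searching for "ba" in "acaaaaabb"
Scanning each position:
  Position 0: "ac" => no
  Position 1: "ca" => no
  Position 2: "aa" => no
  Position 3: "aa" => no
  Position 4: "aa" => no
  Position 5: "aa" => no
  Position 6: "ab" => no
  Position 7: "bb" => no
Total occurrences: 0

0


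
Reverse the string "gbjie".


Input: gbjie
Reading characters right to left:
  Position 4: 'e'
  Position 3: 'i'
  Position 2: 'j'
  Position 1: 'b'
  Position 0: 'g'
Reversed: eijbg

eijbg


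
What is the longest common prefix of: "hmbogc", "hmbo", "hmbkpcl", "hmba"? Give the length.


Words: hmbogc, hmbo, hmbkpcl, hmba
  Position 0: all 'h' => match
  Position 1: all 'm' => match
  Position 2: all 'b' => match
  Position 3: ('o', 'o', 'k', 'a') => mismatch, stop
LCP = "hmb" (length 3)

3


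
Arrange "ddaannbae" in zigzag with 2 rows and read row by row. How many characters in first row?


Zigzag "ddaannbae" into 2 rows:
Placing characters:
  'd' => row 0
  'd' => row 1
  'a' => row 0
  'a' => row 1
  'n' => row 0
  'n' => row 1
  'b' => row 0
  'a' => row 1
  'e' => row 0
Rows:
  Row 0: "danbe"
  Row 1: "dana"
First row length: 5

5


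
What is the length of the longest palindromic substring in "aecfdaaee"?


Input: "aecfdaaee"
Checking substrings for palindromes:
  [5:7] "aa" (len 2) => palindrome
  [7:9] "ee" (len 2) => palindrome
Longest palindromic substring: "aa" with length 2

2


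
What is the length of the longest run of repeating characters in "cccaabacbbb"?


Input: "cccaabacbbb"
Scanning for longest run:
  Position 1 ('c'): continues run of 'c', length=2
  Position 2 ('c'): continues run of 'c', length=3
  Position 3 ('a'): new char, reset run to 1
  Position 4 ('a'): continues run of 'a', length=2
  Position 5 ('b'): new char, reset run to 1
  Position 6 ('a'): new char, reset run to 1
  Position 7 ('c'): new char, reset run to 1
  Position 8 ('b'): new char, reset run to 1
  Position 9 ('b'): continues run of 'b', length=2
  Position 10 ('b'): continues run of 'b', length=3
Longest run: 'c' with length 3

3


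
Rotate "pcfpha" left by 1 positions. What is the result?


Input: "pcfpha", rotate left by 1
First 1 characters: "p"
Remaining characters: "cfpha"
Concatenate remaining + first: "cfpha" + "p" = "cfphap"

cfphap


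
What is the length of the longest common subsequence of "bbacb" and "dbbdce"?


LCS of "bbacb" and "dbbdce"
DP table:
           d    b    b    d    c    e
      0    0    0    0    0    0    0
  b   0    0    1    1    1    1    1
  b   0    0    1    2    2    2    2
  a   0    0    1    2    2    2    2
  c   0    0    1    2    2    3    3
  b   0    0    1    2    2    3    3
LCS length = dp[5][6] = 3

3


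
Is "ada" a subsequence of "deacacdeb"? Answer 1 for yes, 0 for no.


Check if "ada" is a subsequence of "deacacdeb"
Greedy scan:
  Position 0 ('d'): no match needed
  Position 1 ('e'): no match needed
  Position 2 ('a'): matches sub[0] = 'a'
  Position 3 ('c'): no match needed
  Position 4 ('a'): no match needed
  Position 5 ('c'): no match needed
  Position 6 ('d'): matches sub[1] = 'd'
  Position 7 ('e'): no match needed
  Position 8 ('b'): no match needed
Only matched 2/3 characters => not a subsequence

0


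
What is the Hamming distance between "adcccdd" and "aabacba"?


Comparing "adcccdd" and "aabacba" position by position:
  Position 0: 'a' vs 'a' => same
  Position 1: 'd' vs 'a' => differ
  Position 2: 'c' vs 'b' => differ
  Position 3: 'c' vs 'a' => differ
  Position 4: 'c' vs 'c' => same
  Position 5: 'd' vs 'b' => differ
  Position 6: 'd' vs 'a' => differ
Total differences (Hamming distance): 5

5


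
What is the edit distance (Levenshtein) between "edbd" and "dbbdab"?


Computing edit distance: "edbd" -> "dbbdab"
DP table:
           d    b    b    d    a    b
      0    1    2    3    4    5    6
  e   1    1    2    3    4    5    6
  d   2    1    2    3    3    4    5
  b   3    2    1    2    3    4    4
  d   4    3    2    2    2    3    4
Edit distance = dp[4][6] = 4

4


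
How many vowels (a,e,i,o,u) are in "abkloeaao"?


Input: abkloeaao
Checking each character:
  'a' at position 0: vowel (running total: 1)
  'b' at position 1: consonant
  'k' at position 2: consonant
  'l' at position 3: consonant
  'o' at position 4: vowel (running total: 2)
  'e' at position 5: vowel (running total: 3)
  'a' at position 6: vowel (running total: 4)
  'a' at position 7: vowel (running total: 5)
  'o' at position 8: vowel (running total: 6)
Total vowels: 6

6


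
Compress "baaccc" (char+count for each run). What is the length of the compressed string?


Input: baaccc
Runs:
  'b' x 1 => "b1"
  'a' x 2 => "a2"
  'c' x 3 => "c3"
Compressed: "b1a2c3"
Compressed length: 6

6


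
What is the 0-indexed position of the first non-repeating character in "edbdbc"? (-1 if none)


Input: edbdbc
Character frequencies:
  'b': 2
  'c': 1
  'd': 2
  'e': 1
Scanning left to right for freq == 1:
  Position 0 ('e'): unique! => answer = 0

0


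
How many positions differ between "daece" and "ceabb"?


Comparing "daece" and "ceabb" position by position:
  Position 0: 'd' vs 'c' => DIFFER
  Position 1: 'a' vs 'e' => DIFFER
  Position 2: 'e' vs 'a' => DIFFER
  Position 3: 'c' vs 'b' => DIFFER
  Position 4: 'e' vs 'b' => DIFFER
Positions that differ: 5

5


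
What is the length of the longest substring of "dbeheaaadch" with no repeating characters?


Input: "dbeheaaadch"
Sliding window (track last position of each char):
  Position 0 ('d'): window [0,0] length 1 -- new best
  Position 1 ('b'): window [0,1] length 2 -- new best
  Position 2 ('e'): window [0,2] length 3 -- new best
  Position 3 ('h'): window [0,3] length 4 -- new best
  Position 4 ('e'): repeat (last at 2), move window start to 3
  Position 4 ('e'): window [3,4] length 2
  Position 5 ('a'): window [3,5] length 3
  Position 6 ('a'): repeat (last at 5), move window start to 6
  Position 6 ('a'): window [6,6] length 1
  Position 7 ('a'): repeat (last at 6), move window start to 7
  Position 7 ('a'): window [7,7] length 1
  Position 8 ('d'): window [7,8] length 2
  Position 9 ('c'): window [7,9] length 3
  Position 10 ('h'): window [7,10] length 4
Longest substring with no repeats: "dbeh" with length 4

4


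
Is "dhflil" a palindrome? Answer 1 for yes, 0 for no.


Input: dhflil
Reversed: lilfhd
  Compare pos 0 ('d') with pos 5 ('l'): MISMATCH
  Compare pos 1 ('h') with pos 4 ('i'): MISMATCH
  Compare pos 2 ('f') with pos 3 ('l'): MISMATCH
Result: not a palindrome

0


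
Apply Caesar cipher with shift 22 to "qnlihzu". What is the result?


Caesar cipher: shift "qnlihzu" by 22
  'q' (pos 16) + 22 = pos 12 = 'm'
  'n' (pos 13) + 22 = pos 9 = 'j'
  'l' (pos 11) + 22 = pos 7 = 'h'
  'i' (pos 8) + 22 = pos 4 = 'e'
  'h' (pos 7) + 22 = pos 3 = 'd'
  'z' (pos 25) + 22 = pos 21 = 'v'
  'u' (pos 20) + 22 = pos 16 = 'q'
Result: mjhedvq

mjhedvq


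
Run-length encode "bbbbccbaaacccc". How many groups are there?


Input: bbbbccbaaacccc
Scanning for consecutive runs:
  Group 1: 'b' x 4 (positions 0-3)
  Group 2: 'c' x 2 (positions 4-5)
  Group 3: 'b' x 1 (positions 6-6)
  Group 4: 'a' x 3 (positions 7-9)
  Group 5: 'c' x 4 (positions 10-13)
Total groups: 5

5


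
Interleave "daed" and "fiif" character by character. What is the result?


Interleaving "daed" and "fiif":
  Position 0: 'd' from first, 'f' from second => "df"
  Position 1: 'a' from first, 'i' from second => "ai"
  Position 2: 'e' from first, 'i' from second => "ei"
  Position 3: 'd' from first, 'f' from second => "df"
Result: dfaieidf

dfaieidf


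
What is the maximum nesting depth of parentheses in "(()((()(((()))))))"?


Input: "(()((()(((()))))))"
Tracking depth:
  Position 0 '(': depth becomes 1
  Position 1 '(': depth becomes 2
  Position 2 ')': depth becomes 1
  Position 3 '(': depth becomes 2
  Position 4 '(': depth becomes 3
  Position 5 '(': depth becomes 4
  Position 6 ')': depth becomes 3
  Position 7 '(': depth becomes 4
  Position 8 '(': depth becomes 5
  Position 9 '(': depth becomes 6
  Position 10 '(': depth becomes 7
  Position 11 ')': depth becomes 6
  Position 12 ')': depth becomes 5
  Position 13 ')': depth becomes 4
  Position 14 ')': depth becomes 3
  Position 15 ')': depth becomes 2
  Position 16 ')': depth becomes 1
  Position 17 ')': depth becomes 0
Maximum depth reached: 7

7


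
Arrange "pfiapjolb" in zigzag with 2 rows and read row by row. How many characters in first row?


Zigzag "pfiapjolb" into 2 rows:
Placing characters:
  'p' => row 0
  'f' => row 1
  'i' => row 0
  'a' => row 1
  'p' => row 0
  'j' => row 1
  'o' => row 0
  'l' => row 1
  'b' => row 0
Rows:
  Row 0: "pipob"
  Row 1: "fajl"
First row length: 5

5


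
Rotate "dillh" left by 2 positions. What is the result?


Input: "dillh", rotate left by 2
First 2 characters: "di"
Remaining characters: "llh"
Concatenate remaining + first: "llh" + "di" = "llhdi"

llhdi


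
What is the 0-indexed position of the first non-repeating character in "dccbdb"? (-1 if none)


Input: dccbdb
Character frequencies:
  'b': 2
  'c': 2
  'd': 2
Scanning left to right for freq == 1:
  Position 0 ('d'): freq=2, skip
  Position 1 ('c'): freq=2, skip
  Position 2 ('c'): freq=2, skip
  Position 3 ('b'): freq=2, skip
  Position 4 ('d'): freq=2, skip
  Position 5 ('b'): freq=2, skip
  No unique character found => answer = -1

-1


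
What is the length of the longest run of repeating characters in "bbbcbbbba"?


Input: "bbbcbbbba"
Scanning for longest run:
  Position 1 ('b'): continues run of 'b', length=2
  Position 2 ('b'): continues run of 'b', length=3
  Position 3 ('c'): new char, reset run to 1
  Position 4 ('b'): new char, reset run to 1
  Position 5 ('b'): continues run of 'b', length=2
  Position 6 ('b'): continues run of 'b', length=3
  Position 7 ('b'): continues run of 'b', length=4
  Position 8 ('a'): new char, reset run to 1
Longest run: 'b' with length 4

4


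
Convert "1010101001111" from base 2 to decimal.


Input: "1010101001111" in base 2
Positional expansion:
  Digit '1' (value 1) x 2^12 = 4096
  Digit '0' (value 0) x 2^11 = 0
  Digit '1' (value 1) x 2^10 = 1024
  Digit '0' (value 0) x 2^9 = 0
  Digit '1' (value 1) x 2^8 = 256
  Digit '0' (value 0) x 2^7 = 0
  Digit '1' (value 1) x 2^6 = 64
  Digit '0' (value 0) x 2^5 = 0
  Digit '0' (value 0) x 2^4 = 0
  Digit '1' (value 1) x 2^3 = 8
  Digit '1' (value 1) x 2^2 = 4
  Digit '1' (value 1) x 2^1 = 2
  Digit '1' (value 1) x 2^0 = 1
Sum = 5455

5455


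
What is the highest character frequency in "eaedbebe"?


Input: eaedbebe
Character counts:
  'a': 1
  'b': 2
  'd': 1
  'e': 4
Maximum frequency: 4

4


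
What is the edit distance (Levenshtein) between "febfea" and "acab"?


Computing edit distance: "febfea" -> "acab"
DP table:
           a    c    a    b
      0    1    2    3    4
  f   1    1    2    3    4
  e   2    2    2    3    4
  b   3    3    3    3    3
  f   4    4    4    4    4
  e   5    5    5    5    5
  a   6    5    6    5    6
Edit distance = dp[6][4] = 6

6


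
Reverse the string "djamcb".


Input: djamcb
Reading characters right to left:
  Position 5: 'b'
  Position 4: 'c'
  Position 3: 'm'
  Position 2: 'a'
  Position 1: 'j'
  Position 0: 'd'
Reversed: bcmajd

bcmajd


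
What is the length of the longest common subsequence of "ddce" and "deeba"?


LCS of "ddce" and "deeba"
DP table:
           d    e    e    b    a
      0    0    0    0    0    0
  d   0    1    1    1    1    1
  d   0    1    1    1    1    1
  c   0    1    1    1    1    1
  e   0    1    2    2    2    2
LCS length = dp[4][5] = 2

2


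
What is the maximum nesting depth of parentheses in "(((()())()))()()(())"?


Input: "(((()())()))()()(())"
Tracking depth:
  Position 0 '(': depth becomes 1
  Position 1 '(': depth becomes 2
  Position 2 '(': depth becomes 3
  Position 3 '(': depth becomes 4
  Position 4 ')': depth becomes 3
  Position 5 '(': depth becomes 4
  Position 6 ')': depth becomes 3
  Position 7 ')': depth becomes 2
  Position 8 '(': depth becomes 3
  Position 9 ')': depth becomes 2
  Position 10 ')': depth becomes 1
  Position 11 ')': depth becomes 0
  Position 12 '(': depth becomes 1
  Position 13 ')': depth becomes 0
  Position 14 '(': depth becomes 1
  Position 15 ')': depth becomes 0
  Position 16 '(': depth becomes 1
  Position 17 '(': depth becomes 2
  Position 18 ')': depth becomes 1
  Position 19 ')': depth becomes 0
Maximum depth reached: 4

4


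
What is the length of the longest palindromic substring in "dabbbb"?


Input: "dabbbb"
Checking substrings for palindromes:
  [2:6] "bbbb" (len 4) => palindrome
  [2:5] "bbb" (len 3) => palindrome
  [3:6] "bbb" (len 3) => palindrome
  [2:4] "bb" (len 2) => palindrome
  [3:5] "bb" (len 2) => palindrome
  [4:6] "bb" (len 2) => palindrome
Longest palindromic substring: "bbbb" with length 4

4


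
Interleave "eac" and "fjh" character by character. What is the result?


Interleaving "eac" and "fjh":
  Position 0: 'e' from first, 'f' from second => "ef"
  Position 1: 'a' from first, 'j' from second => "aj"
  Position 2: 'c' from first, 'h' from second => "ch"
Result: efajch

efajch


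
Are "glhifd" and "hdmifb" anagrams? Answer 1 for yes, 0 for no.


Strings: "glhifd", "hdmifb"
Sorted first:  dfghil
Sorted second: bdfhim
Differ at position 0: 'd' vs 'b' => not anagrams

0


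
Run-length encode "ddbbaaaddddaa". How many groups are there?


Input: ddbbaaaddddaa
Scanning for consecutive runs:
  Group 1: 'd' x 2 (positions 0-1)
  Group 2: 'b' x 2 (positions 2-3)
  Group 3: 'a' x 3 (positions 4-6)
  Group 4: 'd' x 4 (positions 7-10)
  Group 5: 'a' x 2 (positions 11-12)
Total groups: 5

5


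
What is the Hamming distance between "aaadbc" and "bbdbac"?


Comparing "aaadbc" and "bbdbac" position by position:
  Position 0: 'a' vs 'b' => differ
  Position 1: 'a' vs 'b' => differ
  Position 2: 'a' vs 'd' => differ
  Position 3: 'd' vs 'b' => differ
  Position 4: 'b' vs 'a' => differ
  Position 5: 'c' vs 'c' => same
Total differences (Hamming distance): 5

5


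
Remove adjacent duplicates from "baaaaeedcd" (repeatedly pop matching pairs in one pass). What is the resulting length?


Input: baaaaeedcd
Stack-based adjacent duplicate removal:
  Read 'b': push. Stack: b
  Read 'a': push. Stack: ba
  Read 'a': matches stack top 'a' => pop. Stack: b
  Read 'a': push. Stack: ba
  Read 'a': matches stack top 'a' => pop. Stack: b
  Read 'e': push. Stack: be
  Read 'e': matches stack top 'e' => pop. Stack: b
  Read 'd': push. Stack: bd
  Read 'c': push. Stack: bdc
  Read 'd': push. Stack: bdcd
Final stack: "bdcd" (length 4)

4


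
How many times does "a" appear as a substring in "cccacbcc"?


Searching for "a" in "cccacbcc"
Scanning each position:
  Position 0: "c" => no
  Position 1: "c" => no
  Position 2: "c" => no
  Position 3: "a" => MATCH
  Position 4: "c" => no
  Position 5: "b" => no
  Position 6: "c" => no
  Position 7: "c" => no
Total occurrences: 1

1


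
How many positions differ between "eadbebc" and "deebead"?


Comparing "eadbebc" and "deebead" position by position:
  Position 0: 'e' vs 'd' => DIFFER
  Position 1: 'a' vs 'e' => DIFFER
  Position 2: 'd' vs 'e' => DIFFER
  Position 3: 'b' vs 'b' => same
  Position 4: 'e' vs 'e' => same
  Position 5: 'b' vs 'a' => DIFFER
  Position 6: 'c' vs 'd' => DIFFER
Positions that differ: 5

5


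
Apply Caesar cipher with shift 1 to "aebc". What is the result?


Caesar cipher: shift "aebc" by 1
  'a' (pos 0) + 1 = pos 1 = 'b'
  'e' (pos 4) + 1 = pos 5 = 'f'
  'b' (pos 1) + 1 = pos 2 = 'c'
  'c' (pos 2) + 1 = pos 3 = 'd'
Result: bfcd

bfcd


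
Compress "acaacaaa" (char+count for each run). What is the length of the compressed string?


Input: acaacaaa
Runs:
  'a' x 1 => "a1"
  'c' x 1 => "c1"
  'a' x 2 => "a2"
  'c' x 1 => "c1"
  'a' x 3 => "a3"
Compressed: "a1c1a2c1a3"
Compressed length: 10

10


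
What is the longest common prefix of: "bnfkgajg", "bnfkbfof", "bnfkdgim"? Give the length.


Words: bnfkgajg, bnfkbfof, bnfkdgim
  Position 0: all 'b' => match
  Position 1: all 'n' => match
  Position 2: all 'f' => match
  Position 3: all 'k' => match
  Position 4: ('g', 'b', 'd') => mismatch, stop
LCP = "bnfk" (length 4)

4


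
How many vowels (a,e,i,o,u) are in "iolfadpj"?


Input: iolfadpj
Checking each character:
  'i' at position 0: vowel (running total: 1)
  'o' at position 1: vowel (running total: 2)
  'l' at position 2: consonant
  'f' at position 3: consonant
  'a' at position 4: vowel (running total: 3)
  'd' at position 5: consonant
  'p' at position 6: consonant
  'j' at position 7: consonant
Total vowels: 3

3


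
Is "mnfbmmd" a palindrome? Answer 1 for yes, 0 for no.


Input: mnfbmmd
Reversed: dmmbfnm
  Compare pos 0 ('m') with pos 6 ('d'): MISMATCH
  Compare pos 1 ('n') with pos 5 ('m'): MISMATCH
  Compare pos 2 ('f') with pos 4 ('m'): MISMATCH
Result: not a palindrome

0


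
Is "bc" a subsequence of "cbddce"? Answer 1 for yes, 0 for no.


Check if "bc" is a subsequence of "cbddce"
Greedy scan:
  Position 0 ('c'): no match needed
  Position 1 ('b'): matches sub[0] = 'b'
  Position 2 ('d'): no match needed
  Position 3 ('d'): no match needed
  Position 4 ('c'): matches sub[1] = 'c'
  Position 5 ('e'): no match needed
All 2 characters matched => is a subsequence

1


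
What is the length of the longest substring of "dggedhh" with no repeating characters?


Input: "dggedhh"
Sliding window (track last position of each char):
  Position 0 ('d'): window [0,0] length 1 -- new best
  Position 1 ('g'): window [0,1] length 2 -- new best
  Position 2 ('g'): repeat (last at 1), move window start to 2
  Position 2 ('g'): window [2,2] length 1
  Position 3 ('e'): window [2,3] length 2
  Position 4 ('d'): window [2,4] length 3 -- new best
  Position 5 ('h'): window [2,5] length 4 -- new best
  Position 6 ('h'): repeat (last at 5), move window start to 6
  Position 6 ('h'): window [6,6] length 1
Longest substring with no repeats: "gedh" with length 4

4


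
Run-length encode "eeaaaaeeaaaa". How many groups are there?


Input: eeaaaaeeaaaa
Scanning for consecutive runs:
  Group 1: 'e' x 2 (positions 0-1)
  Group 2: 'a' x 4 (positions 2-5)
  Group 3: 'e' x 2 (positions 6-7)
  Group 4: 'a' x 4 (positions 8-11)
Total groups: 4

4


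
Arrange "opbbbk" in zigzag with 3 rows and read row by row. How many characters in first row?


Zigzag "opbbbk" into 3 rows:
Placing characters:
  'o' => row 0
  'p' => row 1
  'b' => row 2
  'b' => row 1
  'b' => row 0
  'k' => row 1
Rows:
  Row 0: "ob"
  Row 1: "pbk"
  Row 2: "b"
First row length: 2

2


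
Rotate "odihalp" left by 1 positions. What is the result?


Input: "odihalp", rotate left by 1
First 1 characters: "o"
Remaining characters: "dihalp"
Concatenate remaining + first: "dihalp" + "o" = "dihalpo"

dihalpo


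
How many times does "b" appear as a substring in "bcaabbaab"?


Searching for "b" in "bcaabbaab"
Scanning each position:
  Position 0: "b" => MATCH
  Position 1: "c" => no
  Position 2: "a" => no
  Position 3: "a" => no
  Position 4: "b" => MATCH
  Position 5: "b" => MATCH
  Position 6: "a" => no
  Position 7: "a" => no
  Position 8: "b" => MATCH
Total occurrences: 4

4


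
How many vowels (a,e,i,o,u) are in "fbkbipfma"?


Input: fbkbipfma
Checking each character:
  'f' at position 0: consonant
  'b' at position 1: consonant
  'k' at position 2: consonant
  'b' at position 3: consonant
  'i' at position 4: vowel (running total: 1)
  'p' at position 5: consonant
  'f' at position 6: consonant
  'm' at position 7: consonant
  'a' at position 8: vowel (running total: 2)
Total vowels: 2

2


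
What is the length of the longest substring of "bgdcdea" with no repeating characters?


Input: "bgdcdea"
Sliding window (track last position of each char):
  Position 0 ('b'): window [0,0] length 1 -- new best
  Position 1 ('g'): window [0,1] length 2 -- new best
  Position 2 ('d'): window [0,2] length 3 -- new best
  Position 3 ('c'): window [0,3] length 4 -- new best
  Position 4 ('d'): repeat (last at 2), move window start to 3
  Position 4 ('d'): window [3,4] length 2
  Position 5 ('e'): window [3,5] length 3
  Position 6 ('a'): window [3,6] length 4
Longest substring with no repeats: "bgdc" with length 4

4


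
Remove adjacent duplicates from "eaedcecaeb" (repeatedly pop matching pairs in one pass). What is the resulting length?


Input: eaedcecaeb
Stack-based adjacent duplicate removal:
  Read 'e': push. Stack: e
  Read 'a': push. Stack: ea
  Read 'e': push. Stack: eae
  Read 'd': push. Stack: eaed
  Read 'c': push. Stack: eaedc
  Read 'e': push. Stack: eaedce
  Read 'c': push. Stack: eaedcec
  Read 'a': push. Stack: eaedceca
  Read 'e': push. Stack: eaedcecae
  Read 'b': push. Stack: eaedcecaeb
Final stack: "eaedcecaeb" (length 10)

10


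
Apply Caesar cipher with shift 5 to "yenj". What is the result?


Caesar cipher: shift "yenj" by 5
  'y' (pos 24) + 5 = pos 3 = 'd'
  'e' (pos 4) + 5 = pos 9 = 'j'
  'n' (pos 13) + 5 = pos 18 = 's'
  'j' (pos 9) + 5 = pos 14 = 'o'
Result: djso

djso


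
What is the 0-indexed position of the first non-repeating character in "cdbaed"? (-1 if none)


Input: cdbaed
Character frequencies:
  'a': 1
  'b': 1
  'c': 1
  'd': 2
  'e': 1
Scanning left to right for freq == 1:
  Position 0 ('c'): unique! => answer = 0

0


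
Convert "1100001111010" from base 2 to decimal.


Input: "1100001111010" in base 2
Positional expansion:
  Digit '1' (value 1) x 2^12 = 4096
  Digit '1' (value 1) x 2^11 = 2048
  Digit '0' (value 0) x 2^10 = 0
  Digit '0' (value 0) x 2^9 = 0
  Digit '0' (value 0) x 2^8 = 0
  Digit '0' (value 0) x 2^7 = 0
  Digit '1' (value 1) x 2^6 = 64
  Digit '1' (value 1) x 2^5 = 32
  Digit '1' (value 1) x 2^4 = 16
  Digit '1' (value 1) x 2^3 = 8
  Digit '0' (value 0) x 2^2 = 0
  Digit '1' (value 1) x 2^1 = 2
  Digit '0' (value 0) x 2^0 = 0
Sum = 6266

6266


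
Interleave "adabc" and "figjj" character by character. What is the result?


Interleaving "adabc" and "figjj":
  Position 0: 'a' from first, 'f' from second => "af"
  Position 1: 'd' from first, 'i' from second => "di"
  Position 2: 'a' from first, 'g' from second => "ag"
  Position 3: 'b' from first, 'j' from second => "bj"
  Position 4: 'c' from first, 'j' from second => "cj"
Result: afdiagbjcj

afdiagbjcj


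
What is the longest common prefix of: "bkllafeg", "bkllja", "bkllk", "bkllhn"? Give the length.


Words: bkllafeg, bkllja, bkllk, bkllhn
  Position 0: all 'b' => match
  Position 1: all 'k' => match
  Position 2: all 'l' => match
  Position 3: all 'l' => match
  Position 4: ('a', 'j', 'k', 'h') => mismatch, stop
LCP = "bkll" (length 4)

4


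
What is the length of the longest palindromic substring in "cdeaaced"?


Input: "cdeaaced"
Checking substrings for palindromes:
  [3:5] "aa" (len 2) => palindrome
Longest palindromic substring: "aa" with length 2

2


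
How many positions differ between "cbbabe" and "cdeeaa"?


Comparing "cbbabe" and "cdeeaa" position by position:
  Position 0: 'c' vs 'c' => same
  Position 1: 'b' vs 'd' => DIFFER
  Position 2: 'b' vs 'e' => DIFFER
  Position 3: 'a' vs 'e' => DIFFER
  Position 4: 'b' vs 'a' => DIFFER
  Position 5: 'e' vs 'a' => DIFFER
Positions that differ: 5

5


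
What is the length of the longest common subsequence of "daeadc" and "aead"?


LCS of "daeadc" and "aead"
DP table:
           a    e    a    d
      0    0    0    0    0
  d   0    0    0    0    1
  a   0    1    1    1    1
  e   0    1    2    2    2
  a   0    1    2    3    3
  d   0    1    2    3    4
  c   0    1    2    3    4
LCS length = dp[6][4] = 4

4


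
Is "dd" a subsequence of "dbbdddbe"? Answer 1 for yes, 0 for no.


Check if "dd" is a subsequence of "dbbdddbe"
Greedy scan:
  Position 0 ('d'): matches sub[0] = 'd'
  Position 1 ('b'): no match needed
  Position 2 ('b'): no match needed
  Position 3 ('d'): matches sub[1] = 'd'
  Position 4 ('d'): no match needed
  Position 5 ('d'): no match needed
  Position 6 ('b'): no match needed
  Position 7 ('e'): no match needed
All 2 characters matched => is a subsequence

1


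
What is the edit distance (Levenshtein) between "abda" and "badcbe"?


Computing edit distance: "abda" -> "badcbe"
DP table:
           b    a    d    c    b    e
      0    1    2    3    4    5    6
  a   1    1    1    2    3    4    5
  b   2    1    2    2    3    3    4
  d   3    2    2    2    3    4    4
  a   4    3    2    3    3    4    5
Edit distance = dp[4][6] = 5

5


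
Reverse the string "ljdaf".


Input: ljdaf
Reading characters right to left:
  Position 4: 'f'
  Position 3: 'a'
  Position 2: 'd'
  Position 1: 'j'
  Position 0: 'l'
Reversed: fadjl

fadjl


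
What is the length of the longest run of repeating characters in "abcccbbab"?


Input: "abcccbbab"
Scanning for longest run:
  Position 1 ('b'): new char, reset run to 1
  Position 2 ('c'): new char, reset run to 1
  Position 3 ('c'): continues run of 'c', length=2
  Position 4 ('c'): continues run of 'c', length=3
  Position 5 ('b'): new char, reset run to 1
  Position 6 ('b'): continues run of 'b', length=2
  Position 7 ('a'): new char, reset run to 1
  Position 8 ('b'): new char, reset run to 1
Longest run: 'c' with length 3

3


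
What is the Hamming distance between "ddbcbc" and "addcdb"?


Comparing "ddbcbc" and "addcdb" position by position:
  Position 0: 'd' vs 'a' => differ
  Position 1: 'd' vs 'd' => same
  Position 2: 'b' vs 'd' => differ
  Position 3: 'c' vs 'c' => same
  Position 4: 'b' vs 'd' => differ
  Position 5: 'c' vs 'b' => differ
Total differences (Hamming distance): 4

4


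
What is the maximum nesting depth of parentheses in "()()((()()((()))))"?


Input: "()()((()()((()))))"
Tracking depth:
  Position 0 '(': depth becomes 1
  Position 1 ')': depth becomes 0
  Position 2 '(': depth becomes 1
  Position 3 ')': depth becomes 0
  Position 4 '(': depth becomes 1
  Position 5 '(': depth becomes 2
  Position 6 '(': depth becomes 3
  Position 7 ')': depth becomes 2
  Position 8 '(': depth becomes 3
  Position 9 ')': depth becomes 2
  Position 10 '(': depth becomes 3
  Position 11 '(': depth becomes 4
  Position 12 '(': depth becomes 5
  Position 13 ')': depth becomes 4
  Position 14 ')': depth becomes 3
  Position 15 ')': depth becomes 2
  Position 16 ')': depth becomes 1
  Position 17 ')': depth becomes 0
Maximum depth reached: 5

5


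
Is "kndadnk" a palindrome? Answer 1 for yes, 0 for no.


Input: kndadnk
Reversed: kndadnk
  Compare pos 0 ('k') with pos 6 ('k'): match
  Compare pos 1 ('n') with pos 5 ('n'): match
  Compare pos 2 ('d') with pos 4 ('d'): match
Result: palindrome

1


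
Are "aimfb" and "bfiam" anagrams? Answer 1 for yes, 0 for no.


Strings: "aimfb", "bfiam"
Sorted first:  abfim
Sorted second: abfim
Sorted forms match => anagrams

1


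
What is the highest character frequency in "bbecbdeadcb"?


Input: bbecbdeadcb
Character counts:
  'a': 1
  'b': 4
  'c': 2
  'd': 2
  'e': 2
Maximum frequency: 4

4


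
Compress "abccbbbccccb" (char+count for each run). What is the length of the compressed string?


Input: abccbbbccccb
Runs:
  'a' x 1 => "a1"
  'b' x 1 => "b1"
  'c' x 2 => "c2"
  'b' x 3 => "b3"
  'c' x 4 => "c4"
  'b' x 1 => "b1"
Compressed: "a1b1c2b3c4b1"
Compressed length: 12

12


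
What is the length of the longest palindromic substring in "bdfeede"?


Input: "bdfeede"
Checking substrings for palindromes:
  [4:7] "ede" (len 3) => palindrome
  [3:5] "ee" (len 2) => palindrome
Longest palindromic substring: "ede" with length 3

3


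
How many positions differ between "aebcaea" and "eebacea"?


Comparing "aebcaea" and "eebacea" position by position:
  Position 0: 'a' vs 'e' => DIFFER
  Position 1: 'e' vs 'e' => same
  Position 2: 'b' vs 'b' => same
  Position 3: 'c' vs 'a' => DIFFER
  Position 4: 'a' vs 'c' => DIFFER
  Position 5: 'e' vs 'e' => same
  Position 6: 'a' vs 'a' => same
Positions that differ: 3

3


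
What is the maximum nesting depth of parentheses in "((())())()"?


Input: "((())())()"
Tracking depth:
  Position 0 '(': depth becomes 1
  Position 1 '(': depth becomes 2
  Position 2 '(': depth becomes 3
  Position 3 ')': depth becomes 2
  Position 4 ')': depth becomes 1
  Position 5 '(': depth becomes 2
  Position 6 ')': depth becomes 1
  Position 7 ')': depth becomes 0
  Position 8 '(': depth becomes 1
  Position 9 ')': depth becomes 0
Maximum depth reached: 3

3


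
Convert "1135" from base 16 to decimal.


Input: "1135" in base 16
Positional expansion:
  Digit '1' (value 1) x 16^3 = 4096
  Digit '1' (value 1) x 16^2 = 256
  Digit '3' (value 3) x 16^1 = 48
  Digit '5' (value 5) x 16^0 = 5
Sum = 4405

4405


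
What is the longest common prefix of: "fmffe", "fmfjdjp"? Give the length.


Words: fmffe, fmfjdjp
  Position 0: all 'f' => match
  Position 1: all 'm' => match
  Position 2: all 'f' => match
  Position 3: ('f', 'j') => mismatch, stop
LCP = "fmf" (length 3)

3


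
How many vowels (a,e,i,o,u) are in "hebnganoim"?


Input: hebnganoim
Checking each character:
  'h' at position 0: consonant
  'e' at position 1: vowel (running total: 1)
  'b' at position 2: consonant
  'n' at position 3: consonant
  'g' at position 4: consonant
  'a' at position 5: vowel (running total: 2)
  'n' at position 6: consonant
  'o' at position 7: vowel (running total: 3)
  'i' at position 8: vowel (running total: 4)
  'm' at position 9: consonant
Total vowels: 4

4


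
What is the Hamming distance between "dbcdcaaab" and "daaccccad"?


Comparing "dbcdcaaab" and "daaccccad" position by position:
  Position 0: 'd' vs 'd' => same
  Position 1: 'b' vs 'a' => differ
  Position 2: 'c' vs 'a' => differ
  Position 3: 'd' vs 'c' => differ
  Position 4: 'c' vs 'c' => same
  Position 5: 'a' vs 'c' => differ
  Position 6: 'a' vs 'c' => differ
  Position 7: 'a' vs 'a' => same
  Position 8: 'b' vs 'd' => differ
Total differences (Hamming distance): 6

6


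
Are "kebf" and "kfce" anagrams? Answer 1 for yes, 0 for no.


Strings: "kebf", "kfce"
Sorted first:  befk
Sorted second: cefk
Differ at position 0: 'b' vs 'c' => not anagrams

0


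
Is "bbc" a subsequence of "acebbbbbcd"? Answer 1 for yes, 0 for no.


Check if "bbc" is a subsequence of "acebbbbbcd"
Greedy scan:
  Position 0 ('a'): no match needed
  Position 1 ('c'): no match needed
  Position 2 ('e'): no match needed
  Position 3 ('b'): matches sub[0] = 'b'
  Position 4 ('b'): matches sub[1] = 'b'
  Position 5 ('b'): no match needed
  Position 6 ('b'): no match needed
  Position 7 ('b'): no match needed
  Position 8 ('c'): matches sub[2] = 'c'
  Position 9 ('d'): no match needed
All 3 characters matched => is a subsequence

1


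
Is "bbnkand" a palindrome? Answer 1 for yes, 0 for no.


Input: bbnkand
Reversed: dnaknbb
  Compare pos 0 ('b') with pos 6 ('d'): MISMATCH
  Compare pos 1 ('b') with pos 5 ('n'): MISMATCH
  Compare pos 2 ('n') with pos 4 ('a'): MISMATCH
Result: not a palindrome

0


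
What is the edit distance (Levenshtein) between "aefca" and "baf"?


Computing edit distance: "aefca" -> "baf"
DP table:
           b    a    f
      0    1    2    3
  a   1    1    1    2
  e   2    2    2    2
  f   3    3    3    2
  c   4    4    4    3
  a   5    5    4    4
Edit distance = dp[5][3] = 4

4


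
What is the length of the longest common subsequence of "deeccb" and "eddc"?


LCS of "deeccb" and "eddc"
DP table:
           e    d    d    c
      0    0    0    0    0
  d   0    0    1    1    1
  e   0    1    1    1    1
  e   0    1    1    1    1
  c   0    1    1    1    2
  c   0    1    1    1    2
  b   0    1    1    1    2
LCS length = dp[6][4] = 2

2


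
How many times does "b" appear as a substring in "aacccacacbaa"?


Searching for "b" in "aacccacacbaa"
Scanning each position:
  Position 0: "a" => no
  Position 1: "a" => no
  Position 2: "c" => no
  Position 3: "c" => no
  Position 4: "c" => no
  Position 5: "a" => no
  Position 6: "c" => no
  Position 7: "a" => no
  Position 8: "c" => no
  Position 9: "b" => MATCH
  Position 10: "a" => no
  Position 11: "a" => no
Total occurrences: 1

1


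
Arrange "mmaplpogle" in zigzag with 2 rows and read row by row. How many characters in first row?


Zigzag "mmaplpogle" into 2 rows:
Placing characters:
  'm' => row 0
  'm' => row 1
  'a' => row 0
  'p' => row 1
  'l' => row 0
  'p' => row 1
  'o' => row 0
  'g' => row 1
  'l' => row 0
  'e' => row 1
Rows:
  Row 0: "malol"
  Row 1: "mppge"
First row length: 5

5


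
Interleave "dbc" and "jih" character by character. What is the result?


Interleaving "dbc" and "jih":
  Position 0: 'd' from first, 'j' from second => "dj"
  Position 1: 'b' from first, 'i' from second => "bi"
  Position 2: 'c' from first, 'h' from second => "ch"
Result: djbich

djbich


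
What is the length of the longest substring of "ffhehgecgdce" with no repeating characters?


Input: "ffhehgecgdce"
Sliding window (track last position of each char):
  Position 0 ('f'): window [0,0] length 1 -- new best
  Position 1 ('f'): repeat (last at 0), move window start to 1
  Position 1 ('f'): window [1,1] length 1
  Position 2 ('h'): window [1,2] length 2 -- new best
  Position 3 ('e'): window [1,3] length 3 -- new best
  Position 4 ('h'): repeat (last at 2), move window start to 3
  Position 4 ('h'): window [3,4] length 2
  Position 5 ('g'): window [3,5] length 3
  Position 6 ('e'): repeat (last at 3), move window start to 4
  Position 6 ('e'): window [4,6] length 3
  Position 7 ('c'): window [4,7] length 4 -- new best
  Position 8 ('g'): repeat (last at 5), move window start to 6
  Position 8 ('g'): window [6,8] length 3
  Position 9 ('d'): window [6,9] length 4
  Position 10 ('c'): repeat (last at 7), move window start to 8
  Position 10 ('c'): window [8,10] length 3
  Position 11 ('e'): window [8,11] length 4
Longest substring with no repeats: "hgec" with length 4

4


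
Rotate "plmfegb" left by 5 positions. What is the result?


Input: "plmfegb", rotate left by 5
First 5 characters: "plmfe"
Remaining characters: "gb"
Concatenate remaining + first: "gb" + "plmfe" = "gbplmfe"

gbplmfe


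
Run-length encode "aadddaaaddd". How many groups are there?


Input: aadddaaaddd
Scanning for consecutive runs:
  Group 1: 'a' x 2 (positions 0-1)
  Group 2: 'd' x 3 (positions 2-4)
  Group 3: 'a' x 3 (positions 5-7)
  Group 4: 'd' x 3 (positions 8-10)
Total groups: 4

4


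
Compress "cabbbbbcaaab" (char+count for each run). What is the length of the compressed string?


Input: cabbbbbcaaab
Runs:
  'c' x 1 => "c1"
  'a' x 1 => "a1"
  'b' x 5 => "b5"
  'c' x 1 => "c1"
  'a' x 3 => "a3"
  'b' x 1 => "b1"
Compressed: "c1a1b5c1a3b1"
Compressed length: 12

12


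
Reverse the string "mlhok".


Input: mlhok
Reading characters right to left:
  Position 4: 'k'
  Position 3: 'o'
  Position 2: 'h'
  Position 1: 'l'
  Position 0: 'm'
Reversed: kohlm

kohlm
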